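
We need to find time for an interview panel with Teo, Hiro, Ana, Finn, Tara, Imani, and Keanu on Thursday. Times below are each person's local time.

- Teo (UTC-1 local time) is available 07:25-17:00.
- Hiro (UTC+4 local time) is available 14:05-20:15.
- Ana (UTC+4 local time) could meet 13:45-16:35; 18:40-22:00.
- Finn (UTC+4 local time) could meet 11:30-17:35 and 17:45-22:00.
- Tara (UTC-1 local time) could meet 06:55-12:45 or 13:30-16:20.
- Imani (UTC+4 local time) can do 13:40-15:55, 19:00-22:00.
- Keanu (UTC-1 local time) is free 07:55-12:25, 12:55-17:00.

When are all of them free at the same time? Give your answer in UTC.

Teo in UTC: 08:25-18:00 (add 1h to convert from UTC-1).
Hiro in UTC: 10:05-16:15 (subtract 4h to convert from UTC+4).
Ana in UTC: 09:45-12:35, 14:40-18:00 (subtract 4h to convert from UTC+4).
Finn in UTC: 07:30-13:35, 13:45-18:00 (subtract 4h to convert from UTC+4).
Tara in UTC: 07:55-13:45, 14:30-17:20 (add 1h to convert from UTC-1).
Imani in UTC: 09:40-11:55, 15:00-18:00 (subtract 4h to convert from UTC+4).
Keanu in UTC: 08:55-13:25, 13:55-18:00 (add 1h to convert from UTC-1).
Teo ∩ Hiro: 10:05-16:15.
Teo ∩ Hiro ∩ Ana: 10:05-12:35, 14:40-16:15.
Teo ∩ Hiro ∩ Ana ∩ Finn: 10:05-12:35, 14:40-16:15.
Teo ∩ Hiro ∩ Ana ∩ Finn ∩ Tara: 10:05-12:35, 14:40-16:15.
Teo ∩ Hiro ∩ Ana ∩ Finn ∩ Tara ∩ Imani: 10:05-11:55, 15:00-16:15.
Teo ∩ Hiro ∩ Ana ∩ Finn ∩ Tara ∩ Imani ∩ Keanu: 10:05-11:55, 15:00-16:15.
Those are the intersection windows.

10:05-11:55, 15:00-16:15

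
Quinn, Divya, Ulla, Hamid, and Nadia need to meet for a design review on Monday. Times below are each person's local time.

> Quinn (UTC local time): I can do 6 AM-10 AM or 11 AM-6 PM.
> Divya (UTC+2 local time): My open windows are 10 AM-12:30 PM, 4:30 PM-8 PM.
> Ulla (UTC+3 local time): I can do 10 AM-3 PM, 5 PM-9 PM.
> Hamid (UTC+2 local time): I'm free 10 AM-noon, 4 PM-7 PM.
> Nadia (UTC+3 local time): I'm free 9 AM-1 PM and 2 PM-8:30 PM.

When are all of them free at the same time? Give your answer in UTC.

08:00-10:00, 14:30-17:00

Quinn in UTC: 06:00-10:00, 11:00-18:00.
Divya in UTC: 08:00-10:30, 14:30-18:00 (subtract 2h to convert from UTC+2).
Ulla in UTC: 07:00-12:00, 14:00-18:00 (subtract 3h to convert from UTC+3).
Hamid in UTC: 08:00-10:00, 14:00-17:00 (subtract 2h to convert from UTC+2).
Nadia in UTC: 06:00-10:00, 11:00-17:30 (subtract 3h to convert from UTC+3).
Quinn ∩ Divya: 08:00-10:00, 14:30-18:00.
Quinn ∩ Divya ∩ Ulla: 08:00-10:00, 14:30-18:00.
Quinn ∩ Divya ∩ Ulla ∩ Hamid: 08:00-10:00, 14:30-17:00.
Quinn ∩ Divya ∩ Ulla ∩ Hamid ∩ Nadia: 08:00-10:00, 14:30-17:00.
Those are the intersection windows.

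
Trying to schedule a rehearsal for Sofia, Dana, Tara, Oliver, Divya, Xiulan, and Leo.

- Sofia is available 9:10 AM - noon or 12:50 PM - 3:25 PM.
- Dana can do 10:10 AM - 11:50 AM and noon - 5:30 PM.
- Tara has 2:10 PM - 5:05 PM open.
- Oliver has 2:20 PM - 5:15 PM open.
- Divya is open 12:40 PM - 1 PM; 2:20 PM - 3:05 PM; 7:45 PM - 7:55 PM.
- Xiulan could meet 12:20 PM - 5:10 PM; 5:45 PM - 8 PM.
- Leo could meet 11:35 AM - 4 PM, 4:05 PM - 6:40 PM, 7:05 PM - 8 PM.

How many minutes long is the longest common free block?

Sofia ∩ Dana: 10:10-11:50, 12:50-15:25.
Sofia ∩ Dana ∩ Tara: 14:10-15:25.
Sofia ∩ Dana ∩ Tara ∩ Oliver: 14:20-15:25.
Sofia ∩ Dana ∩ Tara ∩ Oliver ∩ Divya: 14:20-15:05.
Sofia ∩ Dana ∩ Tara ∩ Oliver ∩ Divya ∩ Xiulan: 14:20-15:05.
Sofia ∩ Dana ∩ Tara ∩ Oliver ∩ Divya ∩ Xiulan ∩ Leo: 14:20-15:05.
The longest is 14:20-15:05 at 45 minutes.

45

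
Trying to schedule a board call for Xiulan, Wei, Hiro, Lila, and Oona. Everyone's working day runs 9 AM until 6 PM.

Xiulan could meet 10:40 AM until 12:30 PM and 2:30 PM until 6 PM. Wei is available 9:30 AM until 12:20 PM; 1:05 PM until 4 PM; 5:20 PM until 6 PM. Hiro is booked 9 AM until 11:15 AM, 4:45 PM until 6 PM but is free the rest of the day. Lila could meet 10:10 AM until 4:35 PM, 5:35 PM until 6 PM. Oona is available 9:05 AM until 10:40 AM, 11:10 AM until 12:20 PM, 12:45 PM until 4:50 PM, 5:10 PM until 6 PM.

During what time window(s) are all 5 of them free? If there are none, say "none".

11:15-12:20, 14:30-16:00

Xiulan free: 10:40-12:30, 14:30-18:00.
Wei free: 09:30-12:20, 13:05-16:00, 17:20-18:00.
Hiro free: 11:15-16:45 (invert busy blocks within the working day).
Lila free: 10:10-16:35, 17:35-18:00.
Oona free: 09:05-10:40, 11:10-12:20, 12:45-16:50, 17:10-18:00.
Xiulan ∩ Wei: 10:40-12:20, 14:30-16:00, 17:20-18:00.
Xiulan ∩ Wei ∩ Hiro: 11:15-12:20, 14:30-16:00.
Xiulan ∩ Wei ∩ Hiro ∩ Lila: 11:15-12:20, 14:30-16:00.
Xiulan ∩ Wei ∩ Hiro ∩ Lila ∩ Oona: 11:15-12:20, 14:30-16:00.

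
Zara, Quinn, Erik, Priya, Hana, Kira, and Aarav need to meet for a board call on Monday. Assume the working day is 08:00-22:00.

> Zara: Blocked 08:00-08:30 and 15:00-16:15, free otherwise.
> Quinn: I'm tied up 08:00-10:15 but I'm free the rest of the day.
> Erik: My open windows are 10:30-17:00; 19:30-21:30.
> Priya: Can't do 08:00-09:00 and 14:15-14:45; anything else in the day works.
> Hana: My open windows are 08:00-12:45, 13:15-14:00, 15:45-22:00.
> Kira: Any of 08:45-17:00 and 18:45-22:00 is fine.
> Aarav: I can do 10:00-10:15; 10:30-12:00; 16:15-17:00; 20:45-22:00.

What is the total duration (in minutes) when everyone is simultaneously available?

Zara free: 08:30-15:00, 16:15-22:00 (invert busy blocks within the working day).
Quinn free: 10:15-22:00 (invert busy blocks within the working day).
Erik free: 10:30-17:00, 19:30-21:30.
Priya free: 09:00-14:15, 14:45-22:00 (invert busy blocks within the working day).
Hana free: 08:00-12:45, 13:15-14:00, 15:45-22:00.
Kira free: 08:45-17:00, 18:45-22:00.
Aarav free: 10:00-10:15, 10:30-12:00, 16:15-17:00, 20:45-22:00.
Zara ∩ Quinn: 10:15-15:00, 16:15-22:00.
Zara ∩ Quinn ∩ Erik: 10:30-15:00, 16:15-17:00, 19:30-21:30.
Zara ∩ Quinn ∩ Erik ∩ Priya: 10:30-14:15, 14:45-15:00, 16:15-17:00, 19:30-21:30.
Zara ∩ Quinn ∩ Erik ∩ Priya ∩ Hana: 10:30-12:45, 13:15-14:00, 16:15-17:00, 19:30-21:30.
Zara ∩ Quinn ∩ Erik ∩ Priya ∩ Hana ∩ Kira: 10:30-12:45, 13:15-14:00, 16:15-17:00, 19:30-21:30.
Zara ∩ Quinn ∩ Erik ∩ Priya ∩ Hana ∩ Kira ∩ Aarav: 10:30-12:00, 16:15-17:00, 20:45-21:30.
Those are the intersection windows.
Summing the common windows: 90 + 45 + 45 = 180 minutes.

180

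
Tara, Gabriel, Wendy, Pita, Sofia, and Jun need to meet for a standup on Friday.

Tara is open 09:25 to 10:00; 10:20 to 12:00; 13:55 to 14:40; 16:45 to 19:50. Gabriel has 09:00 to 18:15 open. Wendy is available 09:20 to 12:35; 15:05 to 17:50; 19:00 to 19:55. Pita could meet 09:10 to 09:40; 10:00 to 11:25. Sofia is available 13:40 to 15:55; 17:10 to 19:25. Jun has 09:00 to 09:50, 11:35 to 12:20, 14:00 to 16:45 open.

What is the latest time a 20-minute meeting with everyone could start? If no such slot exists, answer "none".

Tara ∩ Gabriel: 09:25-10:00, 10:20-12:00, 13:55-14:40, 16:45-18:15.
Tara ∩ Gabriel ∩ Wendy: 09:25-10:00, 10:20-12:00, 16:45-17:50.
Tara ∩ Gabriel ∩ Wendy ∩ Pita: 09:25-09:40, 10:20-11:25.
Tara ∩ Gabriel ∩ Wendy ∩ Pita ∩ Sofia: ∅.
Tara ∩ Gabriel ∩ Wendy ∩ Pita ∩ Sofia ∩ Jun: ∅.
There is no time when everyone is free.
No common window is at least 20 minutes long.

none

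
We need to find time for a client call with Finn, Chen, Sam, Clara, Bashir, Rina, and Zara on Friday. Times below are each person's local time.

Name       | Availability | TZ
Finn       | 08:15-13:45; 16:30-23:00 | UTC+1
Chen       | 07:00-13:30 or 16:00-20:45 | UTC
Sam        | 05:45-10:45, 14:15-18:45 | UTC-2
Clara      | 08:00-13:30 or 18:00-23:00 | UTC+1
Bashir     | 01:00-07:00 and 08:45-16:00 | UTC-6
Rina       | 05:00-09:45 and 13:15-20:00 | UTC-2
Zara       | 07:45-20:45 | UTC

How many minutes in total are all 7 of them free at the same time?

465

Finn in UTC: 07:15-12:45, 15:30-22:00 (subtract 1h to convert from UTC+1).
Chen in UTC: 07:00-13:30, 16:00-20:45.
Sam in UTC: 07:45-12:45, 16:15-20:45 (add 2h to convert from UTC-2).
Clara in UTC: 07:00-12:30, 17:00-22:00 (subtract 1h to convert from UTC+1).
Bashir in UTC: 07:00-13:00, 14:45-22:00 (add 6h to convert from UTC-6).
Rina in UTC: 07:00-11:45, 15:15-22:00 (add 2h to convert from UTC-2).
Zara in UTC: 07:45-20:45.
Finn ∩ Chen: 07:15-12:45, 16:00-20:45.
Finn ∩ Chen ∩ Sam: 07:45-12:45, 16:15-20:45.
Finn ∩ Chen ∩ Sam ∩ Clara: 07:45-12:30, 17:00-20:45.
Finn ∩ Chen ∩ Sam ∩ Clara ∩ Bashir: 07:45-12:30, 17:00-20:45.
Finn ∩ Chen ∩ Sam ∩ Clara ∩ Bashir ∩ Rina: 07:45-11:45, 17:00-20:45.
Finn ∩ Chen ∩ Sam ∩ Clara ∩ Bashir ∩ Rina ∩ Zara: 07:45-11:45, 17:00-20:45.
Summing the common windows: 240 + 225 = 465 minutes.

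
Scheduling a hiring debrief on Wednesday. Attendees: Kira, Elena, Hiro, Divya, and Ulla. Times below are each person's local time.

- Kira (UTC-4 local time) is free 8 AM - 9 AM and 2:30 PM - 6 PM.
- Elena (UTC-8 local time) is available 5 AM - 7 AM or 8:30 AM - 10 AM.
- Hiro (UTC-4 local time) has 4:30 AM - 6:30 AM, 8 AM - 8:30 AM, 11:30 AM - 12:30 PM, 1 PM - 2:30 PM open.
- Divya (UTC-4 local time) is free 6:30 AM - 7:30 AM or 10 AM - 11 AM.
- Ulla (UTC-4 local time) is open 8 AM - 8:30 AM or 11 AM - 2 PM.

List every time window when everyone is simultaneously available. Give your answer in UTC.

none

Kira in UTC: 12:00-13:00, 18:30-22:00 (add 4h to convert from UTC-4).
Elena in UTC: 13:00-15:00, 16:30-18:00 (add 8h to convert from UTC-8).
Hiro in UTC: 08:30-10:30, 12:00-12:30, 15:30-16:30, 17:00-18:30 (add 4h to convert from UTC-4).
Divya in UTC: 10:30-11:30, 14:00-15:00 (add 4h to convert from UTC-4).
Ulla in UTC: 12:00-12:30, 15:00-18:00 (add 4h to convert from UTC-4).
Kira ∩ Elena: ∅.
Kira ∩ Elena ∩ Hiro: ∅.
Kira ∩ Elena ∩ Hiro ∩ Divya: ∅.
Kira ∩ Elena ∩ Hiro ∩ Divya ∩ Ulla: ∅.
There is no time when everyone is free.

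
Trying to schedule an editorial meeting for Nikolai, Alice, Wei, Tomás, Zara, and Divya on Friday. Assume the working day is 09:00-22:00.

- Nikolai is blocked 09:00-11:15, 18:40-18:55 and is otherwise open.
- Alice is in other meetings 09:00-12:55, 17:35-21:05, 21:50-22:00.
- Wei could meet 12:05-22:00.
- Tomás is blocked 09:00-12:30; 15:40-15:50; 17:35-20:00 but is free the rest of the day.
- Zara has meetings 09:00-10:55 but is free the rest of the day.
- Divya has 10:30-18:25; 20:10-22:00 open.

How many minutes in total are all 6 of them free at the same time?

Nikolai free: 11:15-18:40, 18:55-22:00 (invert busy blocks within the working day).
Alice free: 12:55-17:35, 21:05-21:50 (invert busy blocks within the working day).
Wei free: 12:05-22:00.
Tomás free: 12:30-15:40, 15:50-17:35, 20:00-22:00 (invert busy blocks within the working day).
Zara free: 10:55-22:00 (invert busy blocks within the working day).
Divya free: 10:30-18:25, 20:10-22:00.
Nikolai ∩ Alice: 12:55-17:35, 21:05-21:50.
Nikolai ∩ Alice ∩ Wei: 12:55-17:35, 21:05-21:50.
Nikolai ∩ Alice ∩ Wei ∩ Tomás: 12:55-15:40, 15:50-17:35, 21:05-21:50.
Nikolai ∩ Alice ∩ Wei ∩ Tomás ∩ Zara: 12:55-15:40, 15:50-17:35, 21:05-21:50.
Nikolai ∩ Alice ∩ Wei ∩ Tomás ∩ Zara ∩ Divya: 12:55-15:40, 15:50-17:35, 21:05-21:50.
So the common availability across everyone is 12:55-15:40, 15:50-17:35, 21:05-21:50.
Summing the common windows: 165 + 105 + 45 = 315 minutes.

315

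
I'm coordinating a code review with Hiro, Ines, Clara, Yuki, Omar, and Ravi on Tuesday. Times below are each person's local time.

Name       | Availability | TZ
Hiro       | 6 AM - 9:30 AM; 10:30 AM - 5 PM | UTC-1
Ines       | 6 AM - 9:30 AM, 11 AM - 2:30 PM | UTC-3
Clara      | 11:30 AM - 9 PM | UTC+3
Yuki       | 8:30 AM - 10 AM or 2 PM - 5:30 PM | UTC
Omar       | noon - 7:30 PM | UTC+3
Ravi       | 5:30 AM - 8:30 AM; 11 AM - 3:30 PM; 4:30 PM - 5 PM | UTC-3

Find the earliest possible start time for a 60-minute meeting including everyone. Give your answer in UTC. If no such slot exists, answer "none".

Hiro in UTC: 07:00-10:30, 11:30-18:00 (add 1h to convert from UTC-1).
Ines in UTC: 09:00-12:30, 14:00-17:30 (add 3h to convert from UTC-3).
Clara in UTC: 08:30-18:00 (subtract 3h to convert from UTC+3).
Yuki in UTC: 08:30-10:00, 14:00-17:30.
Omar in UTC: 09:00-16:30 (subtract 3h to convert from UTC+3).
Ravi in UTC: 08:30-11:30, 14:00-18:30, 19:30-20:00 (add 3h to convert from UTC-3).
Hiro ∩ Ines: 09:00-10:30, 11:30-12:30, 14:00-17:30.
Hiro ∩ Ines ∩ Clara: 09:00-10:30, 11:30-12:30, 14:00-17:30.
Hiro ∩ Ines ∩ Clara ∩ Yuki: 09:00-10:00, 14:00-17:30.
Hiro ∩ Ines ∩ Clara ∩ Yuki ∩ Omar: 09:00-10:00, 14:00-16:30.
Hiro ∩ Ines ∩ Clara ∩ Yuki ∩ Omar ∩ Ravi: 09:00-10:00, 14:00-16:30.
So the common availability across everyone is 09:00-10:00, 14:00-16:30.
The first common window of at least 60 minutes is 09:00-10:00, so the earliest start is 09:00.

09:00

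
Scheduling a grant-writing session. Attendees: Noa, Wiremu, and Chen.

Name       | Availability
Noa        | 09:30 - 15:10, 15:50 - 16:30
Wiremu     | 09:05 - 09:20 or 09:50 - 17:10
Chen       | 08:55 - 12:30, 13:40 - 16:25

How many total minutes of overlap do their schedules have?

Noa ∩ Wiremu: 09:50-15:10, 15:50-16:30.
Noa ∩ Wiremu ∩ Chen: 09:50-12:30, 13:40-15:10, 15:50-16:25.
So the common availability across everyone is 09:50-12:30, 13:40-15:10, 15:50-16:25.
Summing the common windows: 160 + 90 + 35 = 285 minutes.

285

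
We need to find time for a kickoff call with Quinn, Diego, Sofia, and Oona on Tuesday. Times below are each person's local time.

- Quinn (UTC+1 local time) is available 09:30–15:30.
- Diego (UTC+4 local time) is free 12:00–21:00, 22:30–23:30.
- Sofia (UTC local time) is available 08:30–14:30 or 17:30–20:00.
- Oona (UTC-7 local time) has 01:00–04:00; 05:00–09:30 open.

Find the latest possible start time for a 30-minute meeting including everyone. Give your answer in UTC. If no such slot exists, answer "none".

14:00

Quinn in UTC: 08:30-14:30 (subtract 1h to convert from UTC+1).
Diego in UTC: 08:00-17:00, 18:30-19:30 (subtract 4h to convert from UTC+4).
Sofia in UTC: 08:30-14:30, 17:30-20:00.
Oona in UTC: 08:00-11:00, 12:00-16:30 (add 7h to convert from UTC-7).
Quinn ∩ Diego: 08:30-14:30.
Quinn ∩ Diego ∩ Sofia: 08:30-14:30.
Quinn ∩ Diego ∩ Sofia ∩ Oona: 08:30-11:00, 12:00-14:30.
The last common window of at least 30 minutes is 12:00-14:30; a 30-minute meeting can start as late as 14:00 and still end by 14:30.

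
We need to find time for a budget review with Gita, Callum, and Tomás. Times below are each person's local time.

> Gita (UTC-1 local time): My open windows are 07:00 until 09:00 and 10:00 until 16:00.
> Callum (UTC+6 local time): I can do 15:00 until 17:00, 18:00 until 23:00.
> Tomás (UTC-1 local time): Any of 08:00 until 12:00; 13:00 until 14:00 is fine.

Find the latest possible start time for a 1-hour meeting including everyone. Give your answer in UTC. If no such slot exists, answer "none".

Gita in UTC: 08:00-10:00, 11:00-17:00 (add 1h to convert from UTC-1).
Callum in UTC: 09:00-11:00, 12:00-17:00 (subtract 6h to convert from UTC+6).
Tomás in UTC: 09:00-13:00, 14:00-15:00 (add 1h to convert from UTC-1).
Gita ∩ Callum: 09:00-10:00, 12:00-17:00.
Gita ∩ Callum ∩ Tomás: 09:00-10:00, 12:00-13:00, 14:00-15:00.
So the common availability across everyone is 09:00-10:00, 12:00-13:00, 14:00-15:00.
The last common window of at least 60 minutes is 14:00-15:00; a 60-minute meeting can start as late as 14:00 and still end by 15:00.

14:00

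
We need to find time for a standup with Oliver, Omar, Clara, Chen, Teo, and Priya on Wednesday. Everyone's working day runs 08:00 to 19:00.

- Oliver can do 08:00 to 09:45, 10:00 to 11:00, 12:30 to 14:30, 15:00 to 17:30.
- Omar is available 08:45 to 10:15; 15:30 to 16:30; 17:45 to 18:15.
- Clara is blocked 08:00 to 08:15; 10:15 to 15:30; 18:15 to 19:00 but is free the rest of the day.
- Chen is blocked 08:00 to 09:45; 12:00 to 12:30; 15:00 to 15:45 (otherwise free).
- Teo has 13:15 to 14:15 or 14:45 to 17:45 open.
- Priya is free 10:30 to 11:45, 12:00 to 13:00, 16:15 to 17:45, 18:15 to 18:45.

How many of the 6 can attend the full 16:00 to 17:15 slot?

Oliver free: 08:00-09:45, 10:00-11:00, 12:30-14:30, 15:00-17:30.
Omar free: 08:45-10:15, 15:30-16:30, 17:45-18:15.
Clara free: 08:15-10:15, 15:30-18:15 (invert busy blocks within the working day).
Chen free: 09:45-12:00, 12:30-15:00, 15:45-19:00 (invert busy blocks within the working day).
Teo free: 13:15-14:15, 14:45-17:45.
Priya free: 10:30-11:45, 12:00-13:00, 16:15-17:45, 18:15-18:45.
Oliver, Clara, Chen, and Teo can make the full 16:00-17:15 slot — that's 4.

4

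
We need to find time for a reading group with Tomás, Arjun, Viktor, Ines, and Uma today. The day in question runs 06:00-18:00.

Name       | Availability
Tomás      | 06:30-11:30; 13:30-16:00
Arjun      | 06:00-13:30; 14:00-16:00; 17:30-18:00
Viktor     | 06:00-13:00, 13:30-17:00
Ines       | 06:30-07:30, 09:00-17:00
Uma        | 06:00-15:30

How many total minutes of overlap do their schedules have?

300

Tomás ∩ Arjun: 06:30-11:30, 14:00-16:00.
Tomás ∩ Arjun ∩ Viktor: 06:30-11:30, 14:00-16:00.
Tomás ∩ Arjun ∩ Viktor ∩ Ines: 06:30-07:30, 09:00-11:30, 14:00-16:00.
Tomás ∩ Arjun ∩ Viktor ∩ Ines ∩ Uma: 06:30-07:30, 09:00-11:30, 14:00-15:30.
Summing the common windows: 60 + 150 + 90 = 300 minutes.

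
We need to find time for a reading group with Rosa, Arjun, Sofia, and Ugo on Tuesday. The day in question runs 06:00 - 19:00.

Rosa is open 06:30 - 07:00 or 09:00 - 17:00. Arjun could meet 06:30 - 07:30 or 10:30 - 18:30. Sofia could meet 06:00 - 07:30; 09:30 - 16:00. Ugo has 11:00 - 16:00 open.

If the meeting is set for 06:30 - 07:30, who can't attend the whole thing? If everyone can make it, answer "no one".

Rosa, Ugo

Rosa: not fully free for 06:30-07:30. Arjun: free for 06:30-07:30. Sofia: free for 06:30-07:30. Ugo: not fully free for 06:30-07:30.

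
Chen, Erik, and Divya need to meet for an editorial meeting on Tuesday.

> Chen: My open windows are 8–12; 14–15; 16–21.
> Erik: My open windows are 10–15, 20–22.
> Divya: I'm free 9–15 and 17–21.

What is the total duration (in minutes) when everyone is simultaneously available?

240

Chen ∩ Erik: 10:00-12:00, 14:00-15:00, 20:00-21:00.
Chen ∩ Erik ∩ Divya: 10:00-12:00, 14:00-15:00, 20:00-21:00.
Summing the common windows: 120 + 60 + 60 = 240 minutes.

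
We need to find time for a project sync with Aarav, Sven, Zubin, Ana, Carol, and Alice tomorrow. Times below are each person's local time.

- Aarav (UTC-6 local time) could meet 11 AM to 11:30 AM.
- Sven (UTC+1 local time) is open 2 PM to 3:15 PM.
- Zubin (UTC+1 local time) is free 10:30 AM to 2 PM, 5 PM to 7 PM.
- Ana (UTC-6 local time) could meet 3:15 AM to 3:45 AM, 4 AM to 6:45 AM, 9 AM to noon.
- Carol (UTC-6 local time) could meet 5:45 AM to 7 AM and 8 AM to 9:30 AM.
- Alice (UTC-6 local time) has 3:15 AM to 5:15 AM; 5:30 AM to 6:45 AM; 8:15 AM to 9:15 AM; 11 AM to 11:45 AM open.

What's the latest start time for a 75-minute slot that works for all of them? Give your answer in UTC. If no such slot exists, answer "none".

none

Aarav in UTC: 17:00-17:30 (add 6h to convert from UTC-6).
Sven in UTC: 13:00-14:15 (subtract 1h to convert from UTC+1).
Zubin in UTC: 09:30-13:00, 16:00-18:00 (subtract 1h to convert from UTC+1).
Ana in UTC: 09:15-09:45, 10:00-12:45, 15:00-18:00 (add 6h to convert from UTC-6).
Carol in UTC: 11:45-13:00, 14:00-15:30 (add 6h to convert from UTC-6).
Alice in UTC: 09:15-11:15, 11:30-12:45, 14:15-15:15, 17:00-17:45 (add 6h to convert from UTC-6).
Aarav ∩ Sven: ∅.
Aarav ∩ Sven ∩ Zubin: ∅.
Aarav ∩ Sven ∩ Zubin ∩ Ana: ∅.
Aarav ∩ Sven ∩ Zubin ∩ Ana ∩ Carol: ∅.
Aarav ∩ Sven ∩ Zubin ∩ Ana ∩ Carol ∩ Alice: ∅.
There is no time when everyone is free.
No common window is at least 75 minutes long.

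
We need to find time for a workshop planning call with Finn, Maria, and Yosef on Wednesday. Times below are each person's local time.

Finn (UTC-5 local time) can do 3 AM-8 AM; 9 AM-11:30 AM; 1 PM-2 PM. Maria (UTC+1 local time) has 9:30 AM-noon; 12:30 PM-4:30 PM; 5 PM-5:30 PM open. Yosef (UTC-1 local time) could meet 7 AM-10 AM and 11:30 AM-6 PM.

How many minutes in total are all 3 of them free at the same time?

300

Finn in UTC: 08:00-13:00, 14:00-16:30, 18:00-19:00 (add 5h to convert from UTC-5).
Maria in UTC: 08:30-11:00, 11:30-15:30, 16:00-16:30 (subtract 1h to convert from UTC+1).
Yosef in UTC: 08:00-11:00, 12:30-19:00 (add 1h to convert from UTC-1).
Finn ∩ Maria: 08:30-11:00, 11:30-13:00, 14:00-15:30, 16:00-16:30.
Finn ∩ Maria ∩ Yosef: 08:30-11:00, 12:30-13:00, 14:00-15:30, 16:00-16:30.
So the common availability across everyone is 08:30-11:00, 12:30-13:00, 14:00-15:30, 16:00-16:30.
Summing the common windows: 150 + 30 + 90 + 30 = 300 minutes.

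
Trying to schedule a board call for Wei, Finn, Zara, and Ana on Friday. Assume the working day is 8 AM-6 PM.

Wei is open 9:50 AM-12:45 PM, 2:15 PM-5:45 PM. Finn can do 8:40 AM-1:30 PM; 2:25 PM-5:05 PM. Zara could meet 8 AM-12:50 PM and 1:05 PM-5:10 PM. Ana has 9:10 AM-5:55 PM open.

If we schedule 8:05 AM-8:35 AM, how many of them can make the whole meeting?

Zara can make the full 08:05-08:35 slot — that's 1.

1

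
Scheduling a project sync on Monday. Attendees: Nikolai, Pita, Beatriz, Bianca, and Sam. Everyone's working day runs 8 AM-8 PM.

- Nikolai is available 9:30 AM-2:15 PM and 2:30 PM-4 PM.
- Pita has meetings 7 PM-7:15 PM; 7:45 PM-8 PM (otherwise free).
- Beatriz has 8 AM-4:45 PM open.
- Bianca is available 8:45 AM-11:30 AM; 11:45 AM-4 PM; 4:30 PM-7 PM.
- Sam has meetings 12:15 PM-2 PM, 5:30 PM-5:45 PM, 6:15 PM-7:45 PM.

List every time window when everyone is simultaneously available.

09:30-11:30, 11:45-12:15, 14:00-14:15, 14:30-16:00

Nikolai free: 09:30-14:15, 14:30-16:00.
Pita free: 08:00-19:00, 19:15-19:45 (invert busy blocks within the working day).
Beatriz free: 08:00-16:45.
Bianca free: 08:45-11:30, 11:45-16:00, 16:30-19:00.
Sam free: 08:00-12:15, 14:00-17:30, 17:45-18:15, 19:45-20:00 (invert busy blocks within the working day).
Nikolai ∩ Pita: 09:30-14:15, 14:30-16:00.
Nikolai ∩ Pita ∩ Beatriz: 09:30-14:15, 14:30-16:00.
Nikolai ∩ Pita ∩ Beatriz ∩ Bianca: 09:30-11:30, 11:45-14:15, 14:30-16:00.
Nikolai ∩ Pita ∩ Beatriz ∩ Bianca ∩ Sam: 09:30-11:30, 11:45-12:15, 14:00-14:15, 14:30-16:00.
So the common availability across everyone is 09:30-11:30, 11:45-12:15, 14:00-14:15, 14:30-16:00.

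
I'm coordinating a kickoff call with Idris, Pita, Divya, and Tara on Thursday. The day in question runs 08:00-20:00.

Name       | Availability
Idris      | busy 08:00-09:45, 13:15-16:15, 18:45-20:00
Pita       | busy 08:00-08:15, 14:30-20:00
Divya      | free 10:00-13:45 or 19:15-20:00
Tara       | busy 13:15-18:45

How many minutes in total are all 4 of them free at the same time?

195

Idris free: 09:45-13:15, 16:15-18:45 (invert busy blocks within the working day).
Pita free: 08:15-14:30 (invert busy blocks within the working day).
Divya free: 10:00-13:45, 19:15-20:00.
Tara free: 08:00-13:15, 18:45-20:00 (invert busy blocks within the working day).
Idris ∩ Pita: 09:45-13:15.
Idris ∩ Pita ∩ Divya: 10:00-13:15.
Idris ∩ Pita ∩ Divya ∩ Tara: 10:00-13:15.
So the common availability across everyone is 10:00-13:15.
That's a single block of 195 minutes.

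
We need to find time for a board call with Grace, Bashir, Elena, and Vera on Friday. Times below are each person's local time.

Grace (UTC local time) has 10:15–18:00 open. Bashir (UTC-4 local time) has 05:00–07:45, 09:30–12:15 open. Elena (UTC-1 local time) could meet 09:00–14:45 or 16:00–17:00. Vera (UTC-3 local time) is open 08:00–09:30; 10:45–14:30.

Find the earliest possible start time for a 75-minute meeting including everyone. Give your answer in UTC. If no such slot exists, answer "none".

Grace in UTC: 10:15-18:00.
Bashir in UTC: 09:00-11:45, 13:30-16:15 (add 4h to convert from UTC-4).
Elena in UTC: 10:00-15:45, 17:00-18:00 (add 1h to convert from UTC-1).
Vera in UTC: 11:00-12:30, 13:45-17:30 (add 3h to convert from UTC-3).
Grace ∩ Bashir: 10:15-11:45, 13:30-16:15.
Grace ∩ Bashir ∩ Elena: 10:15-11:45, 13:30-15:45.
Grace ∩ Bashir ∩ Elena ∩ Vera: 11:00-11:45, 13:45-15:45.
The first common window of at least 75 minutes is 13:45-15:45, so the earliest start is 13:45.

13:45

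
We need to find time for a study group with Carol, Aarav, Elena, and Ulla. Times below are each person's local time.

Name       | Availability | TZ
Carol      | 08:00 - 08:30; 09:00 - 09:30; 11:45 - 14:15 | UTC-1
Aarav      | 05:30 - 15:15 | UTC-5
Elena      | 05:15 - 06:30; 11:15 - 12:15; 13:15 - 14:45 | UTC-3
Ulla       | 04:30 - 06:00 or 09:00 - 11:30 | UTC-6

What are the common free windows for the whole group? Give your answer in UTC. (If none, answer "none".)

Carol in UTC: 09:00-09:30, 10:00-10:30, 12:45-15:15 (add 1h to convert from UTC-1).
Aarav in UTC: 10:30-20:15 (add 5h to convert from UTC-5).
Elena in UTC: 08:15-09:30, 14:15-15:15, 16:15-17:45 (add 3h to convert from UTC-3).
Ulla in UTC: 10:30-12:00, 15:00-17:30 (add 6h to convert from UTC-6).
Carol ∩ Aarav: 12:45-15:15.
Carol ∩ Aarav ∩ Elena: 14:15-15:15.
Carol ∩ Aarav ∩ Elena ∩ Ulla: 15:00-15:15.
Those are the intersection windows.

15:00-15:15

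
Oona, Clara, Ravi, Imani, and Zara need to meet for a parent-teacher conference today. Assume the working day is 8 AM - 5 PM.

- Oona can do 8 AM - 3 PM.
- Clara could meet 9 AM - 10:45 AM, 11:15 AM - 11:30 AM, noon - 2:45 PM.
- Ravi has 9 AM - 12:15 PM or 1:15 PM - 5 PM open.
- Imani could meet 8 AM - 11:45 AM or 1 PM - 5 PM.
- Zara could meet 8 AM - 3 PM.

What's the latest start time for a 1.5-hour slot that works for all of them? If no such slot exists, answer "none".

Oona ∩ Clara: 09:00-10:45, 11:15-11:30, 12:00-14:45.
Oona ∩ Clara ∩ Ravi: 09:00-10:45, 11:15-11:30, 12:00-12:15, 13:15-14:45.
Oona ∩ Clara ∩ Ravi ∩ Imani: 09:00-10:45, 11:15-11:30, 13:15-14:45.
Oona ∩ Clara ∩ Ravi ∩ Imani ∩ Zara: 09:00-10:45, 11:15-11:30, 13:15-14:45.
So the common availability across everyone is 09:00-10:45, 11:15-11:30, 13:15-14:45.
The last common window of at least 90 minutes is 13:15-14:45; a 90-minute meeting can start as late as 13:15 and still end by 14:45.

13:15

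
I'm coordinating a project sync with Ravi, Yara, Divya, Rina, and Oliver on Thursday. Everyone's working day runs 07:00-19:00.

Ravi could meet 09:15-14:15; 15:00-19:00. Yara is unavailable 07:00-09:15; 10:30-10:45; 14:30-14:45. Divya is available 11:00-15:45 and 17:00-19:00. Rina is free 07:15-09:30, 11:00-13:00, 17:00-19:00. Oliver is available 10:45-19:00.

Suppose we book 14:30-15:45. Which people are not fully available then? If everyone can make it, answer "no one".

Ravi, Rina, Yara

Ravi free: 09:15-14:15, 15:00-19:00.
Yara free: 09:15-10:30, 10:45-14:30, 14:45-19:00 (invert busy blocks within the working day).
Divya free: 11:00-15:45, 17:00-19:00.
Rina free: 07:15-09:30, 11:00-13:00, 17:00-19:00.
Oliver free: 10:45-19:00.
Ravi: not fully free for 14:30-15:45. Yara: not fully free for 14:30-15:45. Divya: free for 14:30-15:45. Rina: not fully free for 14:30-15:45. Oliver: free for 14:30-15:45.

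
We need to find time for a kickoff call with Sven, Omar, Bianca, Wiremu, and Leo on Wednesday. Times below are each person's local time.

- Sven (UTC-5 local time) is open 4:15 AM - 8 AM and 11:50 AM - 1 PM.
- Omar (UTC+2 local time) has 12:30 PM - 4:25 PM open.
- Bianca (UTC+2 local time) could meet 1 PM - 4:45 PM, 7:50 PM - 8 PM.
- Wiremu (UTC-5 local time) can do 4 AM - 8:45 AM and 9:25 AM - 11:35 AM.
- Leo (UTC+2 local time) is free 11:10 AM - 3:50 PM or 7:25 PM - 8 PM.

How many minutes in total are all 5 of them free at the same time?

120

Sven in UTC: 09:15-13:00, 16:50-18:00 (add 5h to convert from UTC-5).
Omar in UTC: 10:30-14:25 (subtract 2h to convert from UTC+2).
Bianca in UTC: 11:00-14:45, 17:50-18:00 (subtract 2h to convert from UTC+2).
Wiremu in UTC: 09:00-13:45, 14:25-16:35 (add 5h to convert from UTC-5).
Leo in UTC: 09:10-13:50, 17:25-18:00 (subtract 2h to convert from UTC+2).
Sven ∩ Omar: 10:30-13:00.
Sven ∩ Omar ∩ Bianca: 11:00-13:00.
Sven ∩ Omar ∩ Bianca ∩ Wiremu: 11:00-13:00.
Sven ∩ Omar ∩ Bianca ∩ Wiremu ∩ Leo: 11:00-13:00.
That's a single block of 120 minutes.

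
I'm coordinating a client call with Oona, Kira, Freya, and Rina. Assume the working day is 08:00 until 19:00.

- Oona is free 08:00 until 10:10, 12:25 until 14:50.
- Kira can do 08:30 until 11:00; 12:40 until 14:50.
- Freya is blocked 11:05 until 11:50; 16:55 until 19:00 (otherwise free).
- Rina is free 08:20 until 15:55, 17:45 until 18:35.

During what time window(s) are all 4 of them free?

Oona free: 08:00-10:10, 12:25-14:50.
Kira free: 08:30-11:00, 12:40-14:50.
Freya free: 08:00-11:05, 11:50-16:55 (invert busy blocks within the working day).
Rina free: 08:20-15:55, 17:45-18:35.
Oona ∩ Kira: 08:30-10:10, 12:40-14:50.
Oona ∩ Kira ∩ Freya: 08:30-10:10, 12:40-14:50.
Oona ∩ Kira ∩ Freya ∩ Rina: 08:30-10:10, 12:40-14:50.

08:30-10:10, 12:40-14:50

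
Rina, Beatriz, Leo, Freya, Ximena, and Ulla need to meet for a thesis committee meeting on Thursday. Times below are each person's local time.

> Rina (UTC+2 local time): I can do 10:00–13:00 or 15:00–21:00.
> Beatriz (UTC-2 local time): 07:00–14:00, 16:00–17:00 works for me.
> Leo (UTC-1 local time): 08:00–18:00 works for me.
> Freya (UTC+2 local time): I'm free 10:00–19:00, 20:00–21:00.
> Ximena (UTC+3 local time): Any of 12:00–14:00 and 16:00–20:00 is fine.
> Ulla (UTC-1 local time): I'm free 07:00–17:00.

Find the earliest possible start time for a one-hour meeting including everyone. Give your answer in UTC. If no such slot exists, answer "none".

09:00

Rina in UTC: 08:00-11:00, 13:00-19:00 (subtract 2h to convert from UTC+2).
Beatriz in UTC: 09:00-16:00, 18:00-19:00 (add 2h to convert from UTC-2).
Leo in UTC: 09:00-19:00 (add 1h to convert from UTC-1).
Freya in UTC: 08:00-17:00, 18:00-19:00 (subtract 2h to convert from UTC+2).
Ximena in UTC: 09:00-11:00, 13:00-17:00 (subtract 3h to convert from UTC+3).
Ulla in UTC: 08:00-18:00 (add 1h to convert from UTC-1).
Rina ∩ Beatriz: 09:00-11:00, 13:00-16:00, 18:00-19:00.
Rina ∩ Beatriz ∩ Leo: 09:00-11:00, 13:00-16:00, 18:00-19:00.
Rina ∩ Beatriz ∩ Leo ∩ Freya: 09:00-11:00, 13:00-16:00, 18:00-19:00.
Rina ∩ Beatriz ∩ Leo ∩ Freya ∩ Ximena: 09:00-11:00, 13:00-16:00.
Rina ∩ Beatriz ∩ Leo ∩ Freya ∩ Ximena ∩ Ulla: 09:00-11:00, 13:00-16:00.
Those are the intersection windows.
The first common window of at least 60 minutes is 09:00-11:00, so the earliest start is 09:00.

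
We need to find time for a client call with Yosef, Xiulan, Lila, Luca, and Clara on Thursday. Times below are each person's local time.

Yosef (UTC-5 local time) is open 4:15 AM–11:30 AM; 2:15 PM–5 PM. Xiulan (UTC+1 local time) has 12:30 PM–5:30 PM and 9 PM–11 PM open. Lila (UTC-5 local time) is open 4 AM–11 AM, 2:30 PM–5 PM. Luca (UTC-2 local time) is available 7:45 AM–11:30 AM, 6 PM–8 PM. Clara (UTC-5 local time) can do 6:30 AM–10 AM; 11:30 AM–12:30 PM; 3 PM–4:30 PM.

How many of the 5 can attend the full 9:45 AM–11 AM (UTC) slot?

Yosef in UTC: 09:15-16:30, 19:15-22:00 (add 5h to convert from UTC-5).
Xiulan in UTC: 11:30-16:30, 20:00-22:00 (subtract 1h to convert from UTC+1).
Lila in UTC: 09:00-16:00, 19:30-22:00 (add 5h to convert from UTC-5).
Luca in UTC: 09:45-13:30, 20:00-22:00 (add 2h to convert from UTC-2).
Clara in UTC: 11:30-15:00, 16:30-17:30, 20:00-21:30 (add 5h to convert from UTC-5).
Yosef, Lila, and Luca can make the full 09:45-11:00 slot — that's 3.

3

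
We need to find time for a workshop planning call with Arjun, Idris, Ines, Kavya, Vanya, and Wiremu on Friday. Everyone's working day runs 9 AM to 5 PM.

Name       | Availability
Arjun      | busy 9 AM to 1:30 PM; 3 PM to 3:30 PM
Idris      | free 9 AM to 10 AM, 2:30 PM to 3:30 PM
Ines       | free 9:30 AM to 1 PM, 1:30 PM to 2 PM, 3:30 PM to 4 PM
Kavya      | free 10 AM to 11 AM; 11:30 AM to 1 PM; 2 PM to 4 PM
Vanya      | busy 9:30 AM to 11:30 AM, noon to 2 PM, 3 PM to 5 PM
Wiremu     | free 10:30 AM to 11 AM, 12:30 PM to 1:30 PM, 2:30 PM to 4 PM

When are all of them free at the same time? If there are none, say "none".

Arjun free: 13:30-15:00, 15:30-17:00 (invert busy blocks within the working day).
Idris free: 09:00-10:00, 14:30-15:30.
Ines free: 09:30-13:00, 13:30-14:00, 15:30-16:00.
Kavya free: 10:00-11:00, 11:30-13:00, 14:00-16:00.
Vanya free: 09:00-09:30, 11:30-12:00, 14:00-15:00 (invert busy blocks within the working day).
Wiremu free: 10:30-11:00, 12:30-13:30, 14:30-16:00.
Arjun ∩ Idris: 14:30-15:00.
Arjun ∩ Idris ∩ Ines: ∅.
Arjun ∩ Idris ∩ Ines ∩ Kavya: ∅.
Arjun ∩ Idris ∩ Ines ∩ Kavya ∩ Vanya: ∅.
Arjun ∩ Idris ∩ Ines ∩ Kavya ∩ Vanya ∩ Wiremu: ∅.
There is no time when everyone is free.

none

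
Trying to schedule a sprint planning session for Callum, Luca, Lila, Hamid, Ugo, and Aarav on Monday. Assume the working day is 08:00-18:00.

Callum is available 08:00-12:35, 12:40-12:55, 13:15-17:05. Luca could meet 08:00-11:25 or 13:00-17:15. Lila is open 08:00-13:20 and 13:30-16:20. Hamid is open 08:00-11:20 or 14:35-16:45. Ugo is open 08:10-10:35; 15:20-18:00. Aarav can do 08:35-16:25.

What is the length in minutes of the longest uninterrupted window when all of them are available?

120

Callum ∩ Luca: 08:00-11:25, 13:15-17:05.
Callum ∩ Luca ∩ Lila: 08:00-11:25, 13:15-13:20, 13:30-16:20.
Callum ∩ Luca ∩ Lila ∩ Hamid: 08:00-11:20, 14:35-16:20.
Callum ∩ Luca ∩ Lila ∩ Hamid ∩ Ugo: 08:10-10:35, 15:20-16:20.
Callum ∩ Luca ∩ Lila ∩ Hamid ∩ Ugo ∩ Aarav: 08:35-10:35, 15:20-16:20.
The longest is 08:35-10:35 at 120 minutes.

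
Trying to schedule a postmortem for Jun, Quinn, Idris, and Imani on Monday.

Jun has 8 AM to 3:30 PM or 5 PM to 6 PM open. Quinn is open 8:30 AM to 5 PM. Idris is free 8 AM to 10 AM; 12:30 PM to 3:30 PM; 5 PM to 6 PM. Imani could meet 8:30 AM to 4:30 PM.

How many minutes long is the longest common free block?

Jun ∩ Quinn: 08:30-15:30.
Jun ∩ Quinn ∩ Idris: 08:30-10:00, 12:30-15:30.
Jun ∩ Quinn ∩ Idris ∩ Imani: 08:30-10:00, 12:30-15:30.
The longest is 12:30-15:30 at 180 minutes.

180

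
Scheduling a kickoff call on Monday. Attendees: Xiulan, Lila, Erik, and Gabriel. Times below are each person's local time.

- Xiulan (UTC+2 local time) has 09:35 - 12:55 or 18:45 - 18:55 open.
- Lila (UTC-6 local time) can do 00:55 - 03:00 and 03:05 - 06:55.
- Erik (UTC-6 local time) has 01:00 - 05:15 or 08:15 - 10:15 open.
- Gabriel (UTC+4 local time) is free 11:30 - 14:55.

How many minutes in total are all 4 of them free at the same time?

195

Xiulan in UTC: 07:35-10:55, 16:45-16:55 (subtract 2h to convert from UTC+2).
Lila in UTC: 06:55-09:00, 09:05-12:55 (add 6h to convert from UTC-6).
Erik in UTC: 07:00-11:15, 14:15-16:15 (add 6h to convert from UTC-6).
Gabriel in UTC: 07:30-10:55 (subtract 4h to convert from UTC+4).
Xiulan ∩ Lila: 07:35-09:00, 09:05-10:55.
Xiulan ∩ Lila ∩ Erik: 07:35-09:00, 09:05-10:55.
Xiulan ∩ Lila ∩ Erik ∩ Gabriel: 07:35-09:00, 09:05-10:55.
Those are the intersection windows.
Summing the common windows: 85 + 110 = 195 minutes.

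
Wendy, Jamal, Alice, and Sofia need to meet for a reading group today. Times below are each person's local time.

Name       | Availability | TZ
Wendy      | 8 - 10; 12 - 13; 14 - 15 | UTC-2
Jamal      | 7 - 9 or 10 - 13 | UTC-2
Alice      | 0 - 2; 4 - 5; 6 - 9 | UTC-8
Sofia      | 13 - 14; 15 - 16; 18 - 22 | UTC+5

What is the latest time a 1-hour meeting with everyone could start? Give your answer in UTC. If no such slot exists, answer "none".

Wendy in UTC: 10:00-12:00, 14:00-15:00, 16:00-17:00 (add 2h to convert from UTC-2).
Jamal in UTC: 09:00-11:00, 12:00-15:00 (add 2h to convert from UTC-2).
Alice in UTC: 08:00-10:00, 12:00-13:00, 14:00-17:00 (add 8h to convert from UTC-8).
Sofia in UTC: 08:00-09:00, 10:00-11:00, 13:00-17:00 (subtract 5h to convert from UTC+5).
Wendy ∩ Jamal: 10:00-11:00, 14:00-15:00.
Wendy ∩ Jamal ∩ Alice: 14:00-15:00.
Wendy ∩ Jamal ∩ Alice ∩ Sofia: 14:00-15:00.
The last common window of at least 60 minutes is 14:00-15:00; a 60-minute meeting can start as late as 14:00 and still end by 15:00.

14:00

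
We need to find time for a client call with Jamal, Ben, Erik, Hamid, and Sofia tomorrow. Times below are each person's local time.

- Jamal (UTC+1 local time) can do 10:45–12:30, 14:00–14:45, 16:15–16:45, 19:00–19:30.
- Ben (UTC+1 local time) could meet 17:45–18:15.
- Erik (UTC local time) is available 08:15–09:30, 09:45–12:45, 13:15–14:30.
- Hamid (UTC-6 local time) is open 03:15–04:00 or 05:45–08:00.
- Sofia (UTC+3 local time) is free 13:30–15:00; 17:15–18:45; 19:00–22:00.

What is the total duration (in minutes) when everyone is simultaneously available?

0

Jamal in UTC: 09:45-11:30, 13:00-13:45, 15:15-15:45, 18:00-18:30 (subtract 1h to convert from UTC+1).
Ben in UTC: 16:45-17:15 (subtract 1h to convert from UTC+1).
Erik in UTC: 08:15-09:30, 09:45-12:45, 13:15-14:30.
Hamid in UTC: 09:15-10:00, 11:45-14:00 (add 6h to convert from UTC-6).
Sofia in UTC: 10:30-12:00, 14:15-15:45, 16:00-19:00 (subtract 3h to convert from UTC+3).
Jamal ∩ Ben: ∅.
Jamal ∩ Ben ∩ Erik: ∅.
Jamal ∩ Ben ∩ Erik ∩ Hamid: ∅.
Jamal ∩ Ben ∩ Erik ∩ Hamid ∩ Sofia: ∅.
There is no time when everyone is free.
There is no common window, so the total is 0 minutes.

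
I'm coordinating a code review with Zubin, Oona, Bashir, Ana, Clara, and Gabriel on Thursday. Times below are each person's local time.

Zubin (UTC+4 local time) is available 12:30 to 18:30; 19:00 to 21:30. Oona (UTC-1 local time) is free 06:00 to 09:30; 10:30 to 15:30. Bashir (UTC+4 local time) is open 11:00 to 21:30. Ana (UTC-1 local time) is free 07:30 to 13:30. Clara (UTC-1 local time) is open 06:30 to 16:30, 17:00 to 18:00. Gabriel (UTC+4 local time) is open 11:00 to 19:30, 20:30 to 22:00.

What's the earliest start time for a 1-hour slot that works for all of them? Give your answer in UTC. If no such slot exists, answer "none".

08:30

Zubin in UTC: 08:30-14:30, 15:00-17:30 (subtract 4h to convert from UTC+4).
Oona in UTC: 07:00-10:30, 11:30-16:30 (add 1h to convert from UTC-1).
Bashir in UTC: 07:00-17:30 (subtract 4h to convert from UTC+4).
Ana in UTC: 08:30-14:30 (add 1h to convert from UTC-1).
Clara in UTC: 07:30-17:30, 18:00-19:00 (add 1h to convert from UTC-1).
Gabriel in UTC: 07:00-15:30, 16:30-18:00 (subtract 4h to convert from UTC+4).
Zubin ∩ Oona: 08:30-10:30, 11:30-14:30, 15:00-16:30.
Zubin ∩ Oona ∩ Bashir: 08:30-10:30, 11:30-14:30, 15:00-16:30.
Zubin ∩ Oona ∩ Bashir ∩ Ana: 08:30-10:30, 11:30-14:30.
Zubin ∩ Oona ∩ Bashir ∩ Ana ∩ Clara: 08:30-10:30, 11:30-14:30.
Zubin ∩ Oona ∩ Bashir ∩ Ana ∩ Clara ∩ Gabriel: 08:30-10:30, 11:30-14:30.
The first common window of at least 60 minutes is 08:30-10:30, so the earliest start is 08:30.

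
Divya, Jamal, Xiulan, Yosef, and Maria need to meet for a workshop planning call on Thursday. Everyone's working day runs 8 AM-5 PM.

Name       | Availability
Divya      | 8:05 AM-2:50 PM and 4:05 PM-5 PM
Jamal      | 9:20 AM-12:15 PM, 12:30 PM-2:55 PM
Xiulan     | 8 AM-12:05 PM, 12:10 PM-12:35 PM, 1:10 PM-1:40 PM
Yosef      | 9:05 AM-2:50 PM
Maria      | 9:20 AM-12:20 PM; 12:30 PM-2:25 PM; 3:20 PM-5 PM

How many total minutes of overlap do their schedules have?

205

Divya ∩ Jamal: 09:20-12:15, 12:30-14:50.
Divya ∩ Jamal ∩ Xiulan: 09:20-12:05, 12:10-12:15, 12:30-12:35, 13:10-13:40.
Divya ∩ Jamal ∩ Xiulan ∩ Yosef: 09:20-12:05, 12:10-12:15, 12:30-12:35, 13:10-13:40.
Divya ∩ Jamal ∩ Xiulan ∩ Yosef ∩ Maria: 09:20-12:05, 12:10-12:15, 12:30-12:35, 13:10-13:40.
Summing the common windows: 165 + 5 + 5 + 30 = 205 minutes.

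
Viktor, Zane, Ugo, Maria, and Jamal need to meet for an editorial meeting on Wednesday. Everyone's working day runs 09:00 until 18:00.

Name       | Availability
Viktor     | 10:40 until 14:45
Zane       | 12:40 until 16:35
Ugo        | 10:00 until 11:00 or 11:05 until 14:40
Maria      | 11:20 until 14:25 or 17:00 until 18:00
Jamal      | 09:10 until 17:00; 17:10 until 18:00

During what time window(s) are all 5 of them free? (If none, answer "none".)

Viktor ∩ Zane: 12:40-14:45.
Viktor ∩ Zane ∩ Ugo: 12:40-14:40.
Viktor ∩ Zane ∩ Ugo ∩ Maria: 12:40-14:25.
Viktor ∩ Zane ∩ Ugo ∩ Maria ∩ Jamal: 12:40-14:25.
Those are the intersection windows.

12:40-14:25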